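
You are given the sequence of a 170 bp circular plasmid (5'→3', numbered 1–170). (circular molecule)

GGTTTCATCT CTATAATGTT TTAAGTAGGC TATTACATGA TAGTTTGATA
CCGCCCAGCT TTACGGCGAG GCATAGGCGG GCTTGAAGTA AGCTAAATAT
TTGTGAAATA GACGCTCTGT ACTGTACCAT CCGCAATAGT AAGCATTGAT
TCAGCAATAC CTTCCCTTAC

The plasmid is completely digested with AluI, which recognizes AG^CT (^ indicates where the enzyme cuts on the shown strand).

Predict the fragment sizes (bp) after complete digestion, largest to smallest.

AluI sites (AGCT) start at positions 57, 91.
AluI cuts after base 2 of each site, so after positions 58, 92.
Circular molecule, 2 cuts → 2 fragments:
  59–92 → 34 bp
  93–170 then 1–58 → 78 + 58 = 136 bp
Sorted largest to smallest: 136, 34 bp.

136, 34 bp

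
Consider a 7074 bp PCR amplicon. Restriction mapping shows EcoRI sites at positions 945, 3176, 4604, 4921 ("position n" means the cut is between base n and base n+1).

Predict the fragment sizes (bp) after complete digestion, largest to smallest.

Linear molecule, 4 cuts → 5 fragments:
  945 − 0 = 945 bp
  3176 − 945 = 2231 bp
  4604 − 3176 = 1428 bp
  4921 − 4604 = 317 bp
  7074 − 4921 = 2153 bp
Sorted largest to smallest: 2231, 2153, 1428, 945, 317 bp.

2231, 2153, 1428, 945, 317 bp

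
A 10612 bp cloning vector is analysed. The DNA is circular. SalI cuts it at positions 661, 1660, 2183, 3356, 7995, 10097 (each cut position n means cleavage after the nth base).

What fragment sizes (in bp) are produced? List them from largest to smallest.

Circular molecule, 6 cuts → 6 fragments:
  1660 − 661 = 999 bp
  2183 − 1660 = 523 bp
  3356 − 2183 = 1173 bp
  7995 − 3356 = 4639 bp
  10097 − 7995 = 2102 bp
  wrap: 10612 − 10097 + 661 = 1176 bp
Sorted largest to smallest: 4639, 2102, 1176, 1173, 999, 523 bp.

4639, 2102, 1176, 1173, 999, 523 bp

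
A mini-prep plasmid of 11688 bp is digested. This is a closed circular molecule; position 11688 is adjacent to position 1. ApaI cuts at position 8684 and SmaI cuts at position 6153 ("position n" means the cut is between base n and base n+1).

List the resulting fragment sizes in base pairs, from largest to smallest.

9157, 2531 bp

Combined cut positions (sorted): 6153, 8684.
Circular molecule, 2 cuts → 2 fragments:
  8684 − 6153 = 2531 bp
  wrap: 11688 − 8684 + 6153 = 9157 bp
Sorted largest to smallest: 9157, 2531 bp.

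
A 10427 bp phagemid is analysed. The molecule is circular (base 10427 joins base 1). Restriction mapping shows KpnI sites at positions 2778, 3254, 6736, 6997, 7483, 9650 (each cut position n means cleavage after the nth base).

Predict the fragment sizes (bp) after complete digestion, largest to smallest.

3555, 3482, 2167, 486, 476, 261 bp

Circular molecule, 6 cuts → 6 fragments:
  3254 − 2778 = 476 bp
  6736 − 3254 = 3482 bp
  6997 − 6736 = 261 bp
  7483 − 6997 = 486 bp
  9650 − 7483 = 2167 bp
  wrap: 10427 − 9650 + 2778 = 3555 bp
Sorted largest to smallest: 3555, 3482, 2167, 486, 476, 261 bp.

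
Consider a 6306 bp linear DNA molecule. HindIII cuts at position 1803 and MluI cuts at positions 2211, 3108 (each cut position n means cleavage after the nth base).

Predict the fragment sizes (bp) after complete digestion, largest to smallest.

3198, 1803, 897, 408 bp

Combined cut positions (sorted): 1803, 2211, 3108.
Linear molecule, 3 cuts → 4 fragments:
  1803 − 0 = 1803 bp
  2211 − 1803 = 408 bp
  3108 − 2211 = 897 bp
  6306 − 3108 = 3198 bp
Sorted largest to smallest: 3198, 1803, 897, 408 bp.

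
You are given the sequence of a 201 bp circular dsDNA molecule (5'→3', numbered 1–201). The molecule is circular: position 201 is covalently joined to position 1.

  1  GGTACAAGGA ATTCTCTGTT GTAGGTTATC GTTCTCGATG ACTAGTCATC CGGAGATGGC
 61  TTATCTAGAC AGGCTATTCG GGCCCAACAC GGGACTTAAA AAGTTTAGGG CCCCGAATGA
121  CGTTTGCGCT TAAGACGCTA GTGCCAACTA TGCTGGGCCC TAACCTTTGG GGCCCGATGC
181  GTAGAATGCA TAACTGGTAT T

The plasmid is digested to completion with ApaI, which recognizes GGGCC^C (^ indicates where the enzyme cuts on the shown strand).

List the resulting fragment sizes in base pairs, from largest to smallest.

ApaI sites (GGGCCC) start at positions 80, 108, 155, 170.
ApaI cuts after base 5 of each site (before the last base), so after positions 84, 112, 159, 174.
Circular molecule, 4 cuts → 4 fragments:
  85–112 → 28 bp
  113–159 → 47 bp
  160–174 → 15 bp
  175–201 then 1–84 → 27 + 84 = 111 bp
Sorted largest to smallest: 111, 47, 28, 15 bp.

111, 47, 28, 15 bp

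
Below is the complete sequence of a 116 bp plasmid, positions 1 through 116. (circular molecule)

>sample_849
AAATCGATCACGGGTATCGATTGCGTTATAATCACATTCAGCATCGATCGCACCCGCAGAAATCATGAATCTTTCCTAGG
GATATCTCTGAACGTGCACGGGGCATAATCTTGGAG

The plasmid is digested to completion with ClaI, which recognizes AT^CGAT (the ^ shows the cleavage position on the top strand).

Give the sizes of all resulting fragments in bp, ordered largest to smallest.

76, 27, 13 bp

ClaI sites (ATCGAT) start at positions 3, 16, 43.
ClaI cuts after base 2 of each site, so after positions 4, 17, 44.
Circular molecule, 3 cuts → 3 fragments:
  5–17 → 13 bp
  18–44 → 27 bp
  45–116 then 1–4 → 72 + 4 = 76 bp
Sorted largest to smallest: 76, 27, 13 bp.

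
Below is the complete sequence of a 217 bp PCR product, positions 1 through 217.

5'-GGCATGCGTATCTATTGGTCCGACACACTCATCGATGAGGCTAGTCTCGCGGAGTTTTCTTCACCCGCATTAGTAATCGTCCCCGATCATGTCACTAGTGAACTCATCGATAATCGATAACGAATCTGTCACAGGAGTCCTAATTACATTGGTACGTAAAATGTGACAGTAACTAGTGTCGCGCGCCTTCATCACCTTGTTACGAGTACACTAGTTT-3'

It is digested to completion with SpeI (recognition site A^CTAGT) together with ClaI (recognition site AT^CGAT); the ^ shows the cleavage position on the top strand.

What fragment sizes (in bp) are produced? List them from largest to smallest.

62, 58, 38, 32, 13, 7, 7 bp

SpeI sites (ACTAGT) start at positions 94, 172, 210.
SpeI cuts after the first base of each site, so after positions 94, 172, 210.
ClaI sites (ATCGAT) start at positions 31, 106, 113.
ClaI cuts after base 2 of each site, so after positions 32, 107, 114.
Combined cut positions: 32, 94, 107, 114, 172, 210.
Linear molecule, 6 cuts → 7 fragments:
  1–32 → 32 bp
  33–94 → 62 bp
  95–107 → 13 bp
  108–114 → 7 bp
  115–172 → 58 bp
  173–210 → 38 bp
  211–217 → 7 bp
Sorted largest to smallest: 62, 58, 38, 32, 13, 7, 7 bp.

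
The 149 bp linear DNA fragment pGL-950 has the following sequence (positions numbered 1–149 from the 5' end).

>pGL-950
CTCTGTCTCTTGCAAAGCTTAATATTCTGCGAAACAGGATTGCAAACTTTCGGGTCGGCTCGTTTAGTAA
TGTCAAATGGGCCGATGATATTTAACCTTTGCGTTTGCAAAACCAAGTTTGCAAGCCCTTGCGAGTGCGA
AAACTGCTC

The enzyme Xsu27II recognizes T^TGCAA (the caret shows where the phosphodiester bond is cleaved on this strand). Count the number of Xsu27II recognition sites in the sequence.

TTGCAA occurs starting at positions 10, 40, 105, 119.
Xsu27II cuts at 4 sites.

4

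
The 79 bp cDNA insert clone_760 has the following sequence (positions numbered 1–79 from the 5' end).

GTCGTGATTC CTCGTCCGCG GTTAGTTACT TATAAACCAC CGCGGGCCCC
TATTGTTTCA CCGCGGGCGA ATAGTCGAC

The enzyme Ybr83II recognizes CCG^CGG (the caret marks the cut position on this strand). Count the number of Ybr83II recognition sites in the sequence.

CCGCGG occurs starting at positions 16, 40, 61.
Ybr83II cuts at 3 sites.

3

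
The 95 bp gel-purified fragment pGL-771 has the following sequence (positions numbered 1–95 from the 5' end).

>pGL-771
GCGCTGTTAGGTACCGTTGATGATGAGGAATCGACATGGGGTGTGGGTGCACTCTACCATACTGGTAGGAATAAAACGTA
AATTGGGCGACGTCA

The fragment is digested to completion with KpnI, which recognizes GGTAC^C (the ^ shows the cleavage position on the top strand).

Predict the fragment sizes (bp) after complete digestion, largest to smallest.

The KpnI site (GGTACC) starts at position 10.
KpnI cuts after base 5 of each site (before the last base), so after position 14.
Linear molecule, 1 cut → 2 fragments:
  1–14 → 14 bp
  15–95 → 81 bp
Sorted largest to smallest: 81, 14 bp.

81, 14 bp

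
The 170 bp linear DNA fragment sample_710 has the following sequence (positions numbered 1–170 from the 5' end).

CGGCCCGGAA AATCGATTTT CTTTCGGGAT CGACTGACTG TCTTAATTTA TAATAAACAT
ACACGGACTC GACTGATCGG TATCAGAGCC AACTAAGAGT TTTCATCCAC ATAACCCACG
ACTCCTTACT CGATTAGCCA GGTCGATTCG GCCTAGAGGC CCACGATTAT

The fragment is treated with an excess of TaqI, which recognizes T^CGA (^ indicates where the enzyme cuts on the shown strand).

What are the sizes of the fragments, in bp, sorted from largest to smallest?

61, 39, 27, 17, 13, 13 bp

TaqI sites (TCGA) start at positions 13, 30, 69, 130, 143.
TaqI cuts after the first base of each site, so after positions 13, 30, 69, 130, 143.
Linear molecule, 5 cuts → 6 fragments:
  1–13 → 13 bp
  14–30 → 17 bp
  31–69 → 39 bp
  70–130 → 61 bp
  131–143 → 13 bp
  144–170 → 27 bp
Sorted largest to smallest: 61, 39, 27, 17, 13, 13 bp.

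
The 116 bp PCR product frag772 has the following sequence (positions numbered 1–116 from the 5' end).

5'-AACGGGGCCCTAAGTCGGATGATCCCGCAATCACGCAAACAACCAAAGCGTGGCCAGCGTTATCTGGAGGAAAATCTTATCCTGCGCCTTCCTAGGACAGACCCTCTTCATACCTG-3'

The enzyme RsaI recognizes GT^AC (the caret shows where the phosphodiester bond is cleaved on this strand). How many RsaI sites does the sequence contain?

No occurrence of GTAC is present in the sequence.
RsaI does not cut: 0 sites.

0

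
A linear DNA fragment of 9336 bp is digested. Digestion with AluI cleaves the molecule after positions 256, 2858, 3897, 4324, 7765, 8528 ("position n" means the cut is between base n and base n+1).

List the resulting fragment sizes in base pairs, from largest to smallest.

3441, 2602, 1039, 808, 763, 427, 256 bp

Linear molecule, 6 cuts → 7 fragments:
  256 − 0 = 256 bp
  2858 − 256 = 2602 bp
  3897 − 2858 = 1039 bp
  4324 − 3897 = 427 bp
  7765 − 4324 = 3441 bp
  8528 − 7765 = 763 bp
  9336 − 8528 = 808 bp
Sorted largest to smallest: 3441, 2602, 1039, 808, 763, 427, 256 bp.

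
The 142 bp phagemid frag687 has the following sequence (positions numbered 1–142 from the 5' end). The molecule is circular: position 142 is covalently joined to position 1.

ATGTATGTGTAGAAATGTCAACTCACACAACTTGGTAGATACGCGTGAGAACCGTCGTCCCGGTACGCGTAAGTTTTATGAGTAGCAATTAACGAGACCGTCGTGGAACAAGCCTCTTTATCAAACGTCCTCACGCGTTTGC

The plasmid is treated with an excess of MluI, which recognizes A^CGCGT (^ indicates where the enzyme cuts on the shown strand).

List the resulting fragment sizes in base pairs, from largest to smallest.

MluI sites (ACGCGT) start at positions 41, 65, 133.
MluI cuts after the first base of each site, so after positions 41, 65, 133.
Circular molecule, 3 cuts → 3 fragments:
  42–65 → 24 bp
  66–133 → 68 bp
  134–142 then 1–41 → 9 + 41 = 50 bp
Sorted largest to smallest: 68, 50, 24 bp.

68, 50, 24 bp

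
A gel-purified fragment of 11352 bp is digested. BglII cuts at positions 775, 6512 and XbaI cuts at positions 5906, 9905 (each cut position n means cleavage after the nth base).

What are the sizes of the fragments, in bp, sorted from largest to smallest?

5131, 3393, 1447, 775, 606 bp

Combined cut positions (sorted): 775, 5906, 6512, 9905.
Linear molecule, 4 cuts → 5 fragments:
  775 − 0 = 775 bp
  5906 − 775 = 5131 bp
  6512 − 5906 = 606 bp
  9905 − 6512 = 3393 bp
  11352 − 9905 = 1447 bp
Sorted largest to smallest: 5131, 3393, 1447, 775, 606 bp.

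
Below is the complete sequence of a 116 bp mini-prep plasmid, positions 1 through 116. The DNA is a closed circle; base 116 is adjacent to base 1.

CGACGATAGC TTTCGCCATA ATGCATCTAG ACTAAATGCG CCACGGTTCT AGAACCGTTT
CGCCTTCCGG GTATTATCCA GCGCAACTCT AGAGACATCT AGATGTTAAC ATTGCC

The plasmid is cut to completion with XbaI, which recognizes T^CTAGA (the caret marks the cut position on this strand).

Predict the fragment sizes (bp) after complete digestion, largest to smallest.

44, 40, 22, 10 bp

XbaI sites (TCTAGA) start at positions 26, 48, 88, 98.
XbaI cuts after the first base of each site, so after positions 26, 48, 88, 98.
Circular molecule, 4 cuts → 4 fragments:
  27–48 → 22 bp
  49–88 → 40 bp
  89–98 → 10 bp
  99–116 then 1–26 → 18 + 26 = 44 bp
Sorted largest to smallest: 44, 40, 22, 10 bp.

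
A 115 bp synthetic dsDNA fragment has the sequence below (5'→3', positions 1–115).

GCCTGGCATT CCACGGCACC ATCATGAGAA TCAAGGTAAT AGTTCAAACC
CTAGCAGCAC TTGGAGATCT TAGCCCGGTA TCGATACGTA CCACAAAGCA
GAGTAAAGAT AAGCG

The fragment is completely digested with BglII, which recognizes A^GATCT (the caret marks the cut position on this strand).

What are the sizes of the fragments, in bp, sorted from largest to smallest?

65, 50 bp

The BglII site (AGATCT) starts at position 65.
BglII cuts after the first base of each site, so after position 65.
Linear molecule, 1 cut → 2 fragments:
  1–65 → 65 bp
  66–115 → 50 bp
Sorted largest to smallest: 65, 50 bp.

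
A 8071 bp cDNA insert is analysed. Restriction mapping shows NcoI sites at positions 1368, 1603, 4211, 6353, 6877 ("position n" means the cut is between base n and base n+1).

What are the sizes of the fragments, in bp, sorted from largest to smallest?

Linear molecule, 5 cuts → 6 fragments:
  1368 − 0 = 1368 bp
  1603 − 1368 = 235 bp
  4211 − 1603 = 2608 bp
  6353 − 4211 = 2142 bp
  6877 − 6353 = 524 bp
  8071 − 6877 = 1194 bp
Sorted largest to smallest: 2608, 2142, 1368, 1194, 524, 235 bp.

2608, 2142, 1368, 1194, 524, 235 bp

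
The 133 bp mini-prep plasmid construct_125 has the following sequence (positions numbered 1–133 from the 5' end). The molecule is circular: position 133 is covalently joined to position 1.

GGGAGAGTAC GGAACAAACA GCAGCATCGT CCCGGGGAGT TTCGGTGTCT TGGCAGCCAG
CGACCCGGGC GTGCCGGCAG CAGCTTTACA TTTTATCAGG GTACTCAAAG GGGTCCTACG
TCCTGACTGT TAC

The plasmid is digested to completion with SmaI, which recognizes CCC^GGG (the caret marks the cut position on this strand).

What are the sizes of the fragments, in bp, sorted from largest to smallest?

SmaI sites (CCCGGG) start at positions 31, 64.
SmaI cuts after base 3 of each site, so after positions 33, 66.
Circular molecule, 2 cuts → 2 fragments:
  34–66 → 33 bp
  67–133 then 1–33 → 67 + 33 = 100 bp
Sorted largest to smallest: 100, 33 bp.

100, 33 bp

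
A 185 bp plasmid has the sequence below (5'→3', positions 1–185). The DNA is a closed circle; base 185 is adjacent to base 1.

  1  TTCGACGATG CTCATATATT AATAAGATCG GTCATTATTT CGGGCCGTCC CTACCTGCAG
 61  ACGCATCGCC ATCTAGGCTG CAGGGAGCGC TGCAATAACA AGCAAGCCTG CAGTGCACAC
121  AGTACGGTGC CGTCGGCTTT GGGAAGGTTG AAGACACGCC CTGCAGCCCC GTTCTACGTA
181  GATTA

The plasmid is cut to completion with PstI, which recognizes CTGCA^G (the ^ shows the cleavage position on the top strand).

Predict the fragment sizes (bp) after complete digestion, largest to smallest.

79, 53, 30, 23 bp

PstI sites (CTGCAG) start at positions 55, 78, 108, 161.
PstI cuts after base 5 of each site (before the last base), so after positions 59, 82, 112, 165.
Circular molecule, 4 cuts → 4 fragments:
  60–82 → 23 bp
  83–112 → 30 bp
  113–165 → 53 bp
  166–185 then 1–59 → 20 + 59 = 79 bp
Sorted largest to smallest: 79, 53, 30, 23 bp.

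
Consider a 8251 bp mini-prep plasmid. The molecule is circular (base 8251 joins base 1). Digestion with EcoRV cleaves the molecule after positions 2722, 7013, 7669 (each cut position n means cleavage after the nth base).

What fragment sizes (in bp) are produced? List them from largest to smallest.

4291, 3304, 656 bp

Circular molecule, 3 cuts → 3 fragments:
  7013 − 2722 = 4291 bp
  7669 − 7013 = 656 bp
  wrap: 8251 − 7669 + 2722 = 3304 bp
Sorted largest to smallest: 4291, 3304, 656 bp.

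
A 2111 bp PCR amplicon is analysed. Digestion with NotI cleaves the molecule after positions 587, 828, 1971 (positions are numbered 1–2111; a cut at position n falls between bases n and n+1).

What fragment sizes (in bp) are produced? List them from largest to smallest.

Linear molecule, 3 cuts → 4 fragments:
  587 − 0 = 587 bp
  828 − 587 = 241 bp
  1971 − 828 = 1143 bp
  2111 − 1971 = 140 bp
Sorted largest to smallest: 1143, 587, 241, 140 bp.

1143, 587, 241, 140 bp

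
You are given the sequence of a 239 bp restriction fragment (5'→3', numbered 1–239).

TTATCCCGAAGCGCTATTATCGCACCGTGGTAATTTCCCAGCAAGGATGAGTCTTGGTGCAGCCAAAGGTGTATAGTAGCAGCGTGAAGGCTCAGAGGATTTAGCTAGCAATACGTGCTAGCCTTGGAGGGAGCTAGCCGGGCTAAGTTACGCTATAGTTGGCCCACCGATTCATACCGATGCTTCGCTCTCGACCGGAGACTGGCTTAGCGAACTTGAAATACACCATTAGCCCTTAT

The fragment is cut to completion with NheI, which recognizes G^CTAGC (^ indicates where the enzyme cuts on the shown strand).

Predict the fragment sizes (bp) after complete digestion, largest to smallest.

NheI sites (GCTAGC) start at positions 104, 117, 133.
NheI cuts after the first base of each site, so after positions 104, 117, 133.
Linear molecule, 3 cuts → 4 fragments:
  1–104 → 104 bp
  105–117 → 13 bp
  118–133 → 16 bp
  134–239 → 106 bp
Sorted largest to smallest: 106, 104, 16, 13 bp.

106, 104, 16, 13 bp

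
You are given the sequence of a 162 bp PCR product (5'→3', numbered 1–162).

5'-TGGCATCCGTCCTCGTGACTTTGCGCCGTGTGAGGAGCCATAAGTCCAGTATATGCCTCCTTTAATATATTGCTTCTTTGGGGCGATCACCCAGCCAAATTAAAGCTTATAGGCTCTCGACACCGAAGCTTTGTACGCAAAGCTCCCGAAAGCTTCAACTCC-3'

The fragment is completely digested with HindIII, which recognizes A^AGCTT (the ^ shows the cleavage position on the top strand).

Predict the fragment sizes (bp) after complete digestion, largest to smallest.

103, 24, 23, 12 bp

HindIII sites (AAGCTT) start at positions 103, 126, 150.
HindIII cuts after the first base of each site, so after positions 103, 126, 150.
Linear molecule, 3 cuts → 4 fragments:
  1–103 → 103 bp
  104–126 → 23 bp
  127–150 → 24 bp
  151–162 → 12 bp
Sorted largest to smallest: 103, 24, 23, 12 bp.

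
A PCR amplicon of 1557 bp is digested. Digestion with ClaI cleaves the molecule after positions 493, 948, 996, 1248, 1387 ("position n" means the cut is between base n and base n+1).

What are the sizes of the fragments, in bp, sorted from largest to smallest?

Linear molecule, 5 cuts → 6 fragments:
  493 − 0 = 493 bp
  948 − 493 = 455 bp
  996 − 948 = 48 bp
  1248 − 996 = 252 bp
  1387 − 1248 = 139 bp
  1557 − 1387 = 170 bp
Sorted largest to smallest: 493, 455, 252, 170, 139, 48 bp.

493, 455, 252, 170, 139, 48 bp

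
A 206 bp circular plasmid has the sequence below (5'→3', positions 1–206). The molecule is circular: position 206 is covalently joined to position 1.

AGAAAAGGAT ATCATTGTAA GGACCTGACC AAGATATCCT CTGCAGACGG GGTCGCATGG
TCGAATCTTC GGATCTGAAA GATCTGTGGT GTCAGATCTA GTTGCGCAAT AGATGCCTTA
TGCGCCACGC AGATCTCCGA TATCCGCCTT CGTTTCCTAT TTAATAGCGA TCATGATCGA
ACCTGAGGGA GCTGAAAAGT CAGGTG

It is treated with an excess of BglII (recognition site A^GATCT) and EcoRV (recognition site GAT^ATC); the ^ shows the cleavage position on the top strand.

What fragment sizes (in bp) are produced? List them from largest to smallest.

BglII sites (AGATCT) start at positions 80, 94, 131.
BglII cuts after the first base of each site, so after positions 80, 94, 131.
EcoRV sites (GATATC) start at positions 8, 33, 139.
EcoRV cuts after base 3 of each site, so after positions 10, 35, 141.
Combined cut positions: 10, 35, 80, 94, 131, 141.
Circular molecule, 6 cuts → 6 fragments:
  11–35 → 25 bp
  36–80 → 45 bp
  81–94 → 14 bp
  95–131 → 37 bp
  132–141 → 10 bp
  142–206 then 1–10 → 65 + 10 = 75 bp
Sorted largest to smallest: 75, 45, 37, 25, 14, 10 bp.

75, 45, 37, 25, 14, 10 bp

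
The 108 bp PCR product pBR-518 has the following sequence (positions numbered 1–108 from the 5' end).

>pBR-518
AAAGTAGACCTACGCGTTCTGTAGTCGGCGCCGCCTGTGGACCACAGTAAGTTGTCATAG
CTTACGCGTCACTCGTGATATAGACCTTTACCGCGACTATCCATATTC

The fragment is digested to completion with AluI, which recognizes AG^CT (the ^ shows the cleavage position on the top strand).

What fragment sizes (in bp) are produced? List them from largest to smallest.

The AluI site (AGCT) starts at position 59.
AluI cuts after base 2 of each site, so after position 60.
Linear molecule, 1 cut → 2 fragments:
  1–60 → 60 bp
  61–108 → 48 bp
Sorted largest to smallest: 60, 48 bp.

60, 48 bp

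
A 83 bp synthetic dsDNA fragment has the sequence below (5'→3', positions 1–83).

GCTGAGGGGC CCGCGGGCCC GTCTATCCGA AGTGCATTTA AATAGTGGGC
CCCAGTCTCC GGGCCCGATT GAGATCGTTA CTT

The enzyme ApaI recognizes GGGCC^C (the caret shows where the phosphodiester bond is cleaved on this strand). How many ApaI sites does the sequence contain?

4

GGGCCC occurs starting at positions 7, 15, 47, 61.
ApaI cuts at 4 sites.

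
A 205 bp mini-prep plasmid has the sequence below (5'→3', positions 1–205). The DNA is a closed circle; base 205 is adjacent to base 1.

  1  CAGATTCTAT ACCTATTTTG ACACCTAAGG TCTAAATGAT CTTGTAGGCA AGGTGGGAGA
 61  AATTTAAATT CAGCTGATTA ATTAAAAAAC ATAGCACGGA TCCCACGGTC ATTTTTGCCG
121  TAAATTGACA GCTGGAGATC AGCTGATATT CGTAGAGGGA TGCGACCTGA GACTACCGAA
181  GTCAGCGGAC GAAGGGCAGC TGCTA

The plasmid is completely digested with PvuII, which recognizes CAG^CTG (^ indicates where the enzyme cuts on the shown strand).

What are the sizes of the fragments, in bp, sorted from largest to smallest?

79, 58, 57, 11 bp

PvuII sites (CAGCTG) start at positions 71, 129, 140, 197.
PvuII cuts after base 3 of each site, so after positions 73, 131, 142, 199.
Circular molecule, 4 cuts → 4 fragments:
  74–131 → 58 bp
  132–142 → 11 bp
  143–199 → 57 bp
  200–205 then 1–73 → 6 + 73 = 79 bp
Sorted largest to smallest: 79, 58, 57, 11 bp.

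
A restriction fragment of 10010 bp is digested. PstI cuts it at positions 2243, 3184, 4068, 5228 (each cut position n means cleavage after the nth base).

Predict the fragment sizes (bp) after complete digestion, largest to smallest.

Linear molecule, 4 cuts → 5 fragments:
  2243 − 0 = 2243 bp
  3184 − 2243 = 941 bp
  4068 − 3184 = 884 bp
  5228 − 4068 = 1160 bp
  10010 − 5228 = 4782 bp
Sorted largest to smallest: 4782, 2243, 1160, 941, 884 bp.

4782, 2243, 1160, 941, 884 bp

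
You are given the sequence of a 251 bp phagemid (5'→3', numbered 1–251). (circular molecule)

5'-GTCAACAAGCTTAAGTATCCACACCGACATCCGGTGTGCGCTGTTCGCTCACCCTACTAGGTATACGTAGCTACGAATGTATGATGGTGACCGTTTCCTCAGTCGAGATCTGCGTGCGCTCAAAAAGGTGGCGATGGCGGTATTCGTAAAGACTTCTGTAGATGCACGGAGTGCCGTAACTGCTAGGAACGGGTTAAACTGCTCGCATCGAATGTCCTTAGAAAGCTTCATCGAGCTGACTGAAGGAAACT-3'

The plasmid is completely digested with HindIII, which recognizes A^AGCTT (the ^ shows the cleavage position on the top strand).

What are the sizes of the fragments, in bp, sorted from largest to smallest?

HindIII sites (AAGCTT) start at positions 7, 223.
HindIII cuts after the first base of each site, so after positions 7, 223.
Circular molecule, 2 cuts → 2 fragments:
  8–223 → 216 bp
  224–251 then 1–7 → 28 + 7 = 35 bp
Sorted largest to smallest: 216, 35 bp.

216, 35 bp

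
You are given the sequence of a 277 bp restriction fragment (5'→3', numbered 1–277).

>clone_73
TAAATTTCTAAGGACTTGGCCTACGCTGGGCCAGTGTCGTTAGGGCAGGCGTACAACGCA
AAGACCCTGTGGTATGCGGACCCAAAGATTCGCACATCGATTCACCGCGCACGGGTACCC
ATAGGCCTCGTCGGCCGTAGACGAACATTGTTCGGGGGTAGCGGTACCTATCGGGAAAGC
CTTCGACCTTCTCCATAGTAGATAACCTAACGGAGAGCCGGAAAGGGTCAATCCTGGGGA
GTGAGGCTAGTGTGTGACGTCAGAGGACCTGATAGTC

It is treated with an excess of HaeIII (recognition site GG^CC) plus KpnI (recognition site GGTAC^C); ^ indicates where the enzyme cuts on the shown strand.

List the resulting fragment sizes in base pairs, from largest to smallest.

110, 88, 33, 19, 11, 9, 7 bp

HaeIII sites (GGCC) start at positions 18, 29, 124, 133.
HaeIII cuts after base 2 of each site, so after positions 19, 30, 125, 134.
KpnI sites (GGTACC) start at positions 114, 163.
KpnI cuts after base 5 of each site (before the last base), so after positions 118, 167.
Combined cut positions: 19, 30, 118, 125, 134, 167.
Linear molecule, 6 cuts → 7 fragments:
  1–19 → 19 bp
  20–30 → 11 bp
  31–118 → 88 bp
  119–125 → 7 bp
  126–134 → 9 bp
  135–167 → 33 bp
  168–277 → 110 bp
Sorted largest to smallest: 110, 88, 33, 19, 11, 9, 7 bp.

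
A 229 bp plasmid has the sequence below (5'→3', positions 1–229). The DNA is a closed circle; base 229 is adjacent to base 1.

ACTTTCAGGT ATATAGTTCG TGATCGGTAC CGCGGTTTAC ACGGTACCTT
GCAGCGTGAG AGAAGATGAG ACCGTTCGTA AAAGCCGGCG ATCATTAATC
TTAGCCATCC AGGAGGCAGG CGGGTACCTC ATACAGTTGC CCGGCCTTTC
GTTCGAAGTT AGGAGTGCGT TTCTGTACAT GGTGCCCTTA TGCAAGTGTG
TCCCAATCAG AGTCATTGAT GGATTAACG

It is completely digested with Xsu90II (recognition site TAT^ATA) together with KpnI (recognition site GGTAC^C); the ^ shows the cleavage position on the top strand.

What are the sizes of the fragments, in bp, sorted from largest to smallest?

The Xsu90II site (TATATA) starts at position 10.
Xsu90II cuts after base 3 of each site, so after position 12.
KpnI sites (GGTACC) start at positions 26, 43, 123.
KpnI cuts after base 5 of each site (before the last base), so after positions 30, 47, 127.
Combined cut positions: 12, 30, 47, 127.
Circular molecule, 4 cuts → 4 fragments:
  13–30 → 18 bp
  31–47 → 17 bp
  48–127 → 80 bp
  128–229 then 1–12 → 102 + 12 = 114 bp
Sorted largest to smallest: 114, 80, 18, 17 bp.

114, 80, 18, 17 bp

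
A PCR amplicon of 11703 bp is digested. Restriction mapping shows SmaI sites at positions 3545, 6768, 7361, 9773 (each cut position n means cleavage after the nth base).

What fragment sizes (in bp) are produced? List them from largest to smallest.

Linear molecule, 4 cuts → 5 fragments:
  3545 − 0 = 3545 bp
  6768 − 3545 = 3223 bp
  7361 − 6768 = 593 bp
  9773 − 7361 = 2412 bp
  11703 − 9773 = 1930 bp
Sorted largest to smallest: 3545, 3223, 2412, 1930, 593 bp.

3545, 3223, 2412, 1930, 593 bp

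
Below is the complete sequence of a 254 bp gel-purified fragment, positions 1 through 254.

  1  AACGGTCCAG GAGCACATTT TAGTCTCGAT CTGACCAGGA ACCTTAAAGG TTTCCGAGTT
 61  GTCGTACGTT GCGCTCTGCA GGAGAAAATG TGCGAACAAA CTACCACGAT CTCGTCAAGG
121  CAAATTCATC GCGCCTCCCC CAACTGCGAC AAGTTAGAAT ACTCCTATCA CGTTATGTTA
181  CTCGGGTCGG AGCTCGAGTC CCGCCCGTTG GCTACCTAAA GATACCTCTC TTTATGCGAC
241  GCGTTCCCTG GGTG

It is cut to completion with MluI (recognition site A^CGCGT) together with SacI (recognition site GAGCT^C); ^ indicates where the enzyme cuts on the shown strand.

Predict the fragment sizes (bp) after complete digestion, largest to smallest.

194, 45, 15 bp

The MluI site (ACGCGT) starts at position 239.
MluI cuts after the first base of each site, so after position 239.
The SacI site (GAGCTC) starts at position 190.
SacI cuts after base 5 of each site (before the last base), so after position 194.
Combined cut positions: 194, 239.
Linear molecule, 2 cuts → 3 fragments:
  1–194 → 194 bp
  195–239 → 45 bp
  240–254 → 15 bp
Sorted largest to smallest: 194, 45, 15 bp.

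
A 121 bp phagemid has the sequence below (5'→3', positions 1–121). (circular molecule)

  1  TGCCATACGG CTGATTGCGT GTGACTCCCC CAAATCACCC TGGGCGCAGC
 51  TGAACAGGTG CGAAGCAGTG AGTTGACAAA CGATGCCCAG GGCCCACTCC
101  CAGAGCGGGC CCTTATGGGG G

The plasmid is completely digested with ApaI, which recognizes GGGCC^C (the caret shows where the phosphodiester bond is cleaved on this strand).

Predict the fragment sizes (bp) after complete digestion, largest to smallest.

104, 17 bp

ApaI sites (GGGCCC) start at positions 90, 107.
ApaI cuts after base 5 of each site (before the last base), so after positions 94, 111.
Circular molecule, 2 cuts → 2 fragments:
  95–111 → 17 bp
  112–121 then 1–94 → 10 + 94 = 104 bp
Sorted largest to smallest: 104, 17 bp.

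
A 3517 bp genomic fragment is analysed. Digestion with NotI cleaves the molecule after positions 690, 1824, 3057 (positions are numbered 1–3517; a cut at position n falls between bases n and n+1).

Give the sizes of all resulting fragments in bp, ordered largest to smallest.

Linear molecule, 3 cuts → 4 fragments:
  690 − 0 = 690 bp
  1824 − 690 = 1134 bp
  3057 − 1824 = 1233 bp
  3517 − 3057 = 460 bp
Sorted largest to smallest: 1233, 1134, 690, 460 bp.

1233, 1134, 690, 460 bp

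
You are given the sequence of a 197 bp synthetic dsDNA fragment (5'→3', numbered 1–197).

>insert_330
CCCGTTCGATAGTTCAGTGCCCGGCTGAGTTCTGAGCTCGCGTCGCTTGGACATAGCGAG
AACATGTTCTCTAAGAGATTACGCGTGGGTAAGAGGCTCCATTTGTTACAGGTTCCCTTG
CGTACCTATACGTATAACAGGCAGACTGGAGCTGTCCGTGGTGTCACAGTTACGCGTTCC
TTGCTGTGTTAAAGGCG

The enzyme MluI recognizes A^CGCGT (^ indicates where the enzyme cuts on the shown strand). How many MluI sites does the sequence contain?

ACGCGT occurs starting at positions 81, 172.
MluI cuts at 2 sites.

2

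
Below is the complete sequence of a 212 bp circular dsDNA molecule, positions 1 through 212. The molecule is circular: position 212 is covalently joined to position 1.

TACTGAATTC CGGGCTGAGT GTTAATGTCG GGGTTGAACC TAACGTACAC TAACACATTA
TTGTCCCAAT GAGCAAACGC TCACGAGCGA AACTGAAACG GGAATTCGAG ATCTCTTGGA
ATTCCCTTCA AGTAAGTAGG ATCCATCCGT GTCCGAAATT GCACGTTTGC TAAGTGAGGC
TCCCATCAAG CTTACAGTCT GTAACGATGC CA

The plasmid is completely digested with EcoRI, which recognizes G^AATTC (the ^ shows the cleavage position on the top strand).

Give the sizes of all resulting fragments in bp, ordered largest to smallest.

98, 97, 17 bp

EcoRI sites (GAATTC) start at positions 5, 102, 119.
EcoRI cuts after the first base of each site, so after positions 5, 102, 119.
Circular molecule, 3 cuts → 3 fragments:
  6–102 → 97 bp
  103–119 → 17 bp
  120–212 then 1–5 → 93 + 5 = 98 bp
Sorted largest to smallest: 98, 97, 17 bp.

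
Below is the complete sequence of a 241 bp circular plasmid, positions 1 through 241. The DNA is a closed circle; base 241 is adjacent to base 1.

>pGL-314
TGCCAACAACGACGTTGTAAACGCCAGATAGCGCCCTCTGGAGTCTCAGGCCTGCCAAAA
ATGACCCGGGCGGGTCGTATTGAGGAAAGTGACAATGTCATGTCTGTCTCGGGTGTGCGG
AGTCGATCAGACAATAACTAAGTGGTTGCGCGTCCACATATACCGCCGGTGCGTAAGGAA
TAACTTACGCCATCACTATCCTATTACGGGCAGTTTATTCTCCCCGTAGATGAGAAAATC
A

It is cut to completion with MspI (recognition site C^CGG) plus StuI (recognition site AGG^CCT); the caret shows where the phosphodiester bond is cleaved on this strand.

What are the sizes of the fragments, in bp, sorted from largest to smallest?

MspI sites (CCGG) start at positions 66, 166.
MspI cuts after the first base of each site, so after positions 66, 166.
The StuI site (AGGCCT) starts at position 48.
StuI cuts after base 3 of each site, so after position 50.
Combined cut positions: 50, 66, 166.
Circular molecule, 3 cuts → 3 fragments:
  51–66 → 16 bp
  67–166 → 100 bp
  167–241 then 1–50 → 75 + 50 = 125 bp
Sorted largest to smallest: 125, 100, 16 bp.

125, 100, 16 bp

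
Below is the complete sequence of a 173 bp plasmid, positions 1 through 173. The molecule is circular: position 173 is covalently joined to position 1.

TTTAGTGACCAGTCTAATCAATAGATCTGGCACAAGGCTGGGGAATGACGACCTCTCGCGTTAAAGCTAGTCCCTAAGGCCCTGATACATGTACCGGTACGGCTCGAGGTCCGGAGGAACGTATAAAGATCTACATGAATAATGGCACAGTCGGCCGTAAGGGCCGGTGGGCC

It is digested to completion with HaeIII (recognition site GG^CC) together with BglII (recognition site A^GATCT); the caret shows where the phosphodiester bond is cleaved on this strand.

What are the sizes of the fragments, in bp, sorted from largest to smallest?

HaeIII sites (GGCC) start at positions 78, 153, 162, 170.
HaeIII cuts after base 2 of each site, so after positions 79, 154, 163, 171.
BglII sites (AGATCT) start at positions 23, 127.
BglII cuts after the first base of each site, so after positions 23, 127.
Combined cut positions: 23, 79, 127, 154, 163, 171.
Circular molecule, 6 cuts → 6 fragments:
  24–79 → 56 bp
  80–127 → 48 bp
  128–154 → 27 bp
  155–163 → 9 bp
  164–171 → 8 bp
  172–173 then 1–23 → 2 + 23 = 25 bp
Sorted largest to smallest: 56, 48, 27, 25, 9, 8 bp.

56, 48, 27, 25, 9, 8 bp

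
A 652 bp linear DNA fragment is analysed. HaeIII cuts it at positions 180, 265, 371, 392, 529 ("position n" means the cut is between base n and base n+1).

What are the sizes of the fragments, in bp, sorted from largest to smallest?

Linear molecule, 5 cuts → 6 fragments:
  180 − 0 = 180 bp
  265 − 180 = 85 bp
  371 − 265 = 106 bp
  392 − 371 = 21 bp
  529 − 392 = 137 bp
  652 − 529 = 123 bp
Sorted largest to smallest: 180, 137, 123, 106, 85, 21 bp.

180, 137, 123, 106, 85, 21 bp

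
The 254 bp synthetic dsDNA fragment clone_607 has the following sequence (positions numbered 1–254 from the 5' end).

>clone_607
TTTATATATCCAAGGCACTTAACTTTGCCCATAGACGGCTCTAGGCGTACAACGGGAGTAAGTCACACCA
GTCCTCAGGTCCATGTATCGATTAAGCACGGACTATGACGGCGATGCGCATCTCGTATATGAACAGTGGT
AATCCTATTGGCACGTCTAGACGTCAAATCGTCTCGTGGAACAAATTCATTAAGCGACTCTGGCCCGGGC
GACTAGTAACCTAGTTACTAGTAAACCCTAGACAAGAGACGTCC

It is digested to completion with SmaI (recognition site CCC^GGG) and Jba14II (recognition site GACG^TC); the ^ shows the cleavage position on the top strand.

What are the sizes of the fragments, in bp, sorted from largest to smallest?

163, 45, 43, 3 bp

The SmaI site (CCCGGG) starts at position 204.
SmaI cuts after base 3 of each site, so after position 206.
Jba14II sites (GACGTC) start at positions 160, 248.
Jba14II cuts after base 4 of each site, so after positions 163, 251.
Combined cut positions: 163, 206, 251.
Linear molecule, 3 cuts → 4 fragments:
  1–163 → 163 bp
  164–206 → 43 bp
  207–251 → 45 bp
  252–254 → 3 bp
Sorted largest to smallest: 163, 45, 43, 3 bp.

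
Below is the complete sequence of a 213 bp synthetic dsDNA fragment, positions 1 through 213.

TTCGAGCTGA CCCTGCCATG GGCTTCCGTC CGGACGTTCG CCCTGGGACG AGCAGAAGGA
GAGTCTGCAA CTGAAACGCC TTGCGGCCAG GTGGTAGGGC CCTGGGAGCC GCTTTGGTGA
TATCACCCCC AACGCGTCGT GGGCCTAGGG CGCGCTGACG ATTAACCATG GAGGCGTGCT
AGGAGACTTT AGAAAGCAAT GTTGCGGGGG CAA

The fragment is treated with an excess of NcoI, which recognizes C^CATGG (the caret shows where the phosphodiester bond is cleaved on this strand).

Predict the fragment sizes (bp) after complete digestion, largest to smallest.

150, 47, 16 bp

NcoI sites (CCATGG) start at positions 16, 166.
NcoI cuts after the first base of each site, so after positions 16, 166.
Linear molecule, 2 cuts → 3 fragments:
  1–16 → 16 bp
  17–166 → 150 bp
  167–213 → 47 bp
Sorted largest to smallest: 150, 47, 16 bp.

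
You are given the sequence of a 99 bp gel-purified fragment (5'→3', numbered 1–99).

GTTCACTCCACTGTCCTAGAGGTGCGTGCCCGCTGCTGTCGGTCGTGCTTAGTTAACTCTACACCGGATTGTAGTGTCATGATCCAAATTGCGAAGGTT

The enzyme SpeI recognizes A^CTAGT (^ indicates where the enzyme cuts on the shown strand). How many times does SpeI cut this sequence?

0

No occurrence of ACTAGT is present in the sequence.
SpeI does not cut: 0 sites.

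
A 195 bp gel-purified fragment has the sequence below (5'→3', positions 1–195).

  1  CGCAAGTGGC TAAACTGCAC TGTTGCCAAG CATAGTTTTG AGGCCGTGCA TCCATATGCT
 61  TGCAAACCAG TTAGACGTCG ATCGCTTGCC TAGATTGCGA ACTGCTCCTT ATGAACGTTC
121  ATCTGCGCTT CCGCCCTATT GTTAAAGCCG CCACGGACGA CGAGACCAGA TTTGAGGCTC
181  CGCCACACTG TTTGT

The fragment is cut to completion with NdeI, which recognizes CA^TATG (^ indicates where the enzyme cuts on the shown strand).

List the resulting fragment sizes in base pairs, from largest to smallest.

141, 54 bp

The NdeI site (CATATG) starts at position 53.
NdeI cuts after base 2 of each site, so after position 54.
Linear molecule, 1 cut → 2 fragments:
  1–54 → 54 bp
  55–195 → 141 bp
Sorted largest to smallest: 141, 54 bp.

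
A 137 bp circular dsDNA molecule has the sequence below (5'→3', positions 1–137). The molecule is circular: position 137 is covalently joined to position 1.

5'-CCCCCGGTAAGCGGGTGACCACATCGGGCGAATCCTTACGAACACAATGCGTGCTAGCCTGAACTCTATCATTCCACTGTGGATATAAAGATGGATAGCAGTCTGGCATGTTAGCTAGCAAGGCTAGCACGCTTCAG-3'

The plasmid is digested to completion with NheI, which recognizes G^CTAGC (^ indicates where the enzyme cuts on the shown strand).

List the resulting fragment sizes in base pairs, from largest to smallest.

67, 61, 9 bp

NheI sites (GCTAGC) start at positions 53, 114, 123.
NheI cuts after the first base of each site, so after positions 53, 114, 123.
Circular molecule, 3 cuts → 3 fragments:
  54–114 → 61 bp
  115–123 → 9 bp
  124–137 then 1–53 → 14 + 53 = 67 bp
Sorted largest to smallest: 67, 61, 9 bp.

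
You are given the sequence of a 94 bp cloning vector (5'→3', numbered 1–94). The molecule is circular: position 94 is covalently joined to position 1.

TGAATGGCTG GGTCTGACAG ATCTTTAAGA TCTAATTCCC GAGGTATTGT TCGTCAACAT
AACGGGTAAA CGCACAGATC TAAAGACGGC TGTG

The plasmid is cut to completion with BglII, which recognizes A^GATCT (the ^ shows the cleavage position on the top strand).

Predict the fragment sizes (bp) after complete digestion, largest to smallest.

BglII sites (AGATCT) start at positions 19, 28, 76.
BglII cuts after the first base of each site, so after positions 19, 28, 76.
Circular molecule, 3 cuts → 3 fragments:
  20–28 → 9 bp
  29–76 → 48 bp
  77–94 then 1–19 → 18 + 19 = 37 bp
Sorted largest to smallest: 48, 37, 9 bp.

48, 37, 9 bp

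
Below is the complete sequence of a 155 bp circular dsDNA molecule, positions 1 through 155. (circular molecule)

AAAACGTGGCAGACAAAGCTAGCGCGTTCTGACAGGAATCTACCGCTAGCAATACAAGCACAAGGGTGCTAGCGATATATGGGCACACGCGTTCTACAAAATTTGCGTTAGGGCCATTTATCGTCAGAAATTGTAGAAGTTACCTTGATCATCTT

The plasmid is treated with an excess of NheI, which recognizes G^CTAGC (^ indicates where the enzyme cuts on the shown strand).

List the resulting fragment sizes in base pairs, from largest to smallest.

105, 27, 23 bp

NheI sites (GCTAGC) start at positions 18, 45, 68.
NheI cuts after the first base of each site, so after positions 18, 45, 68.
Circular molecule, 3 cuts → 3 fragments:
  19–45 → 27 bp
  46–68 → 23 bp
  69–155 then 1–18 → 87 + 18 = 105 bp
Sorted largest to smallest: 105, 27, 23 bp.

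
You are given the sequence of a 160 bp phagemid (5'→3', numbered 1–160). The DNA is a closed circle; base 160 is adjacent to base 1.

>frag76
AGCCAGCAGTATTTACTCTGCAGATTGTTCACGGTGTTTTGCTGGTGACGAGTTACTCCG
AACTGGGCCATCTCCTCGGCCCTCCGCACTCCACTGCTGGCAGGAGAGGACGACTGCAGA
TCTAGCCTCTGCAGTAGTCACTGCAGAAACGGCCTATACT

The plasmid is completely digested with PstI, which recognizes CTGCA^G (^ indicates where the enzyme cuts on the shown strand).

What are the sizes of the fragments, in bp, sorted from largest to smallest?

96, 37, 15, 12 bp

PstI sites (CTGCAG) start at positions 18, 114, 129, 141.
PstI cuts after base 5 of each site (before the last base), so after positions 22, 118, 133, 145.
Circular molecule, 4 cuts → 4 fragments:
  23–118 → 96 bp
  119–133 → 15 bp
  134–145 → 12 bp
  146–160 then 1–22 → 15 + 22 = 37 bp
Sorted largest to smallest: 96, 37, 15, 12 bp.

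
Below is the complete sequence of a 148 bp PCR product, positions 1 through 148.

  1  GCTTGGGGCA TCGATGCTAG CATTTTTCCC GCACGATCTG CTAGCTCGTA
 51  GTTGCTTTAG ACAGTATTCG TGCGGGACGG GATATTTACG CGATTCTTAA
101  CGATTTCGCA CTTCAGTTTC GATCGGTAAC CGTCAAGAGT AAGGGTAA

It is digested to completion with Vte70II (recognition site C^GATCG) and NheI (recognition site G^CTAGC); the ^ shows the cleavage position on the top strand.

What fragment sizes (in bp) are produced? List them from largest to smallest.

The Vte70II site (CGATCG) starts at position 120.
Vte70II cuts after the first base of each site, so after position 120.
NheI sites (GCTAGC) start at positions 16, 40.
NheI cuts after the first base of each site, so after positions 16, 40.
Combined cut positions: 16, 40, 120.
Linear molecule, 3 cuts → 4 fragments:
  1–16 → 16 bp
  17–40 → 24 bp
  41–120 → 80 bp
  121–148 → 28 bp
Sorted largest to smallest: 80, 28, 24, 16 bp.

80, 28, 24, 16 bp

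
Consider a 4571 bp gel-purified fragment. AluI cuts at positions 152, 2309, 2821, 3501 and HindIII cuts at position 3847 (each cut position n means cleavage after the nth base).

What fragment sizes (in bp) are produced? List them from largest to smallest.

2157, 724, 680, 512, 346, 152 bp

Combined cut positions (sorted): 152, 2309, 2821, 3501, 3847.
Linear molecule, 5 cuts → 6 fragments:
  152 − 0 = 152 bp
  2309 − 152 = 2157 bp
  2821 − 2309 = 512 bp
  3501 − 2821 = 680 bp
  3847 − 3501 = 346 bp
  4571 − 3847 = 724 bp
Sorted largest to smallest: 2157, 724, 680, 512, 346, 152 bp.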